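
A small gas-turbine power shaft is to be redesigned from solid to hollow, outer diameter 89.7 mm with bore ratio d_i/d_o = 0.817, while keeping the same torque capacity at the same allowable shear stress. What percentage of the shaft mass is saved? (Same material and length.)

Equal τ_max and T ⇒ the solid shaft needs d_s³ = d_o³(1−k⁴), so d_s = 89.7·(1−0.817⁴)^(1/3) = 73.69 mm.
Area ratio A_h/A_s = d_o²(1−k²)/d_s² = (1−k²)/(1−k⁴)^(2/3) = 0.4927.
Mass saving = 1 − 0.4927 = 50.7 %.

50.7 %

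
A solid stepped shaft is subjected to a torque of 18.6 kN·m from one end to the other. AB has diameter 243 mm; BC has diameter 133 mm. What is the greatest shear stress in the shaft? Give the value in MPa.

Under the same torque, τ_max = 16T/(πd³) is largest where d is smallest — segment BC (d = 133 mm).
τ_max = 16·18600/(π·(0.133)³) = 4.027×10^7 Pa.

40.3 MPa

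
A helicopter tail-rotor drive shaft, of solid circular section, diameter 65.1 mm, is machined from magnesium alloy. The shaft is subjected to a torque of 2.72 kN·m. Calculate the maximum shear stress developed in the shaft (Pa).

5.02e7 Pa

J = πd⁴/32 = π(0.0651)⁴/32 = 1.763×10^-6 m⁴.
τ_max = T·r/J = 2720 × 0.0325 / 1.763×10^-6 = 5.021×10^7 Pa.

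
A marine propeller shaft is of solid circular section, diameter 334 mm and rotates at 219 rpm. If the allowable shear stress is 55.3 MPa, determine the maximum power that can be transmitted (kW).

9280 kW

J = πd⁴/32 = π(0.334)⁴/32 = 1.222×10^-3 m⁴.
T_max = τ_allow·J/r = 5.53×10^7 × 1.222×10^-3 / 0.167 = 404600 N·m.
ω = 2π·219/60 = 22.93 rad/s, so P_max = T_max·ω = 9.278×10^6 W.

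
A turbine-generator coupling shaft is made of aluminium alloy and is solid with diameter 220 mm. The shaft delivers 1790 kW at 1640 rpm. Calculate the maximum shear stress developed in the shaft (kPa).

4990 kPa

ω = 2π·1640/60 = 171.7 rad/s, so T = P/ω = 1790×10³ / 171.7 = 10420 N·m.
J = πd⁴/32 = π(0.220)⁴/32 = 2.300×10^-4 m⁴.
τ_max = T·r/J = 10420 × 0.110 / 2.300×10^-4 = 4.985×10^6 Pa.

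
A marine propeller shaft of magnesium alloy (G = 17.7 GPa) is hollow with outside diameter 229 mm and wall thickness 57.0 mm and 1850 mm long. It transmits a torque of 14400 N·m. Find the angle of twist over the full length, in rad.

0.00595 rad

J = π(d_o⁴ − d_i⁴)/32 = π(0.229⁴ − 0.115⁴)/32 = 2.528×10^-4 m⁴.
θ = T·L/(G·J) = 14400 × 1.85 / (17.7×10⁹ × 2.528×10^-4) = 5.953×10^-3 rad.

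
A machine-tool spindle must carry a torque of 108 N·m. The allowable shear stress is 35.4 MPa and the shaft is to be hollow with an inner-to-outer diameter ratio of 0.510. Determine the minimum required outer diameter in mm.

For a hollow shaft with d_i/d_o = 0.510: τ_max = 16T/(π d_o³ (1−k⁴)), so d_o = [16T/(π τ_allow (1−k⁴))]^(1/3) = [16·108.0/(π·3.54×10^7·0.9323)]^(1/3) = 0.02554 m.

25.5 mm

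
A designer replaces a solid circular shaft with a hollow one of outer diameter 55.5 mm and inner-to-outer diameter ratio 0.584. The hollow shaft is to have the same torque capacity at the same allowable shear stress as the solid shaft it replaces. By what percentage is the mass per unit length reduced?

28.4 %

Equal τ_max and T ⇒ the solid shaft needs d_s³ = d_o³(1−k⁴), so d_s = 55.5·(1−0.584⁴)^(1/3) = 53.26 mm.
Area ratio A_h/A_s = d_o²(1−k²)/d_s² = (1−k²)/(1−k⁴)^(2/3) = 0.7156.
Mass saving = 1 − 0.7156 = 28.4 %.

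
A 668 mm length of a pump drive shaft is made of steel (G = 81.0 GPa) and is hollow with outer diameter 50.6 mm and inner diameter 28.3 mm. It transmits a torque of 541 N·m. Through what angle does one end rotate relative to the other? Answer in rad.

0.00768 rad

J = π(d_o⁴ − d_i⁴)/32 = π(0.0506⁴ − 0.0283⁴)/32 = 5.806×10^-7 m⁴.
θ = T·L/(G·J) = 541.0 × 0.668 / (81.0×10⁹ × 5.806×10^-7) = 7.684×10^-3 rad.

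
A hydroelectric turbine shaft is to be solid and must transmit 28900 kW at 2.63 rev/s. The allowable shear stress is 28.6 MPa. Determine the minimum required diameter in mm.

678 mm

ω = 2π·2.63 = 16.52 rad/s, so T = P/ω = 28900×10³ / 16.52 = 1.749e6 N·m.
For a solid shaft τ_max = 16T/(πd³), so d = (16T/(π τ_allow))^(1/3) = (16·1.749e6/(π·2.86×10^7))^(1/3) = 0.6778 m.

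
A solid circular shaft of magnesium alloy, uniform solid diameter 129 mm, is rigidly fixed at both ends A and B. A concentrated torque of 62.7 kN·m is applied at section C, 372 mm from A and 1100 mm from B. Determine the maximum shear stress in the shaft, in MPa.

With uniform GJ and both ends fixed, compatibility θ_AC = θ_CB gives T_A·a = T_B·b, together with T_A + T_B = T₀.
T_A = T₀·b/(a+b) = 62700·1100/1472 = 46850 N·m; T_B = 15850 N·m.
τ in each portion: τ_AC = 1.11×10^8 Pa, τ_CB = 3.76×10^7 Pa; maximum is in AC.
τ_max = T_AC·r/J = 46850·0.0645/2.72×10^-5 = 1.112×10^8 Pa.

111 MPa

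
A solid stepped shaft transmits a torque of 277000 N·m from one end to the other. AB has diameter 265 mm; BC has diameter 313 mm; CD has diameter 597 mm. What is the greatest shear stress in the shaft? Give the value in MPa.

75.8 MPa

Under the same torque, τ_max = 16T/(πd³) is largest where d is smallest — segment AB (d = 265 mm).
τ_max = 16·277000/(π·(0.265)³) = 7.581×10^7 Pa.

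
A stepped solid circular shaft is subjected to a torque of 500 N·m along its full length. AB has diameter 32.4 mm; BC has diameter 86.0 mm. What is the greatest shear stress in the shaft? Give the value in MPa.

Under the same torque, τ_max = 16T/(πd³) is largest where d is smallest — segment AB (d = 32.4 mm).
τ_max = 16·500.0/(π·(0.0324)³) = 7.487×10^7 Pa.

74.9 MPa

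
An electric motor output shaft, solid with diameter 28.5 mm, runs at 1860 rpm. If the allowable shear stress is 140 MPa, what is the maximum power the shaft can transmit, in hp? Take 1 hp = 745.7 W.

J = πd⁴/32 = π(0.0285)⁴/32 = 6.477×10^-8 m⁴.
T_max = τ_allow·J/r = 1.40×10^8 × 6.477×10^-8 / 0.0143 = 636.3 N·m.
ω = 2π·1860/60 = 194.8 rad/s, so P_max = T_max·ω = 1.239×10^5 W.

166 hp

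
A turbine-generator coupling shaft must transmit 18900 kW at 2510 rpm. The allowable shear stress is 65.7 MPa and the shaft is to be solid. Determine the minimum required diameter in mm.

177 mm

ω = 2π·2510/60 = 262.8 rad/s, so T = P/ω = 18900×10³ / 262.8 = 71910 N·m.
For a solid shaft τ_max = 16T/(πd³), so d = (16T/(π τ_allow))^(1/3) = (16·71910/(π·6.57×10^7))^(1/3) = 0.1773 m.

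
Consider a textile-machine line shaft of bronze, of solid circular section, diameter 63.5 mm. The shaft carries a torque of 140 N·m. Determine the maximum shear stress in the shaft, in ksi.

0.404 ksi

J = πd⁴/32 = π(0.0635)⁴/32 = 1.596×10^-6 m⁴.
τ_max = T·r/J = 140.0 × 0.0318 / 1.596×10^-6 = 2.785×10^6 Pa.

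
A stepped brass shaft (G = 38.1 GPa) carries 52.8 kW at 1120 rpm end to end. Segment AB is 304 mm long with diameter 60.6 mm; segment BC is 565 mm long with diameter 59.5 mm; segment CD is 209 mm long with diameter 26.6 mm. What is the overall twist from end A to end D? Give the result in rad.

0.0584 rad

ω = 2π·1120/60 = 117.3 rad/s, so T = P/ω = 52.8×10³ / 117.3 = 450.2 N·m.
J_AB = π(0.0606)⁴/32 = 1.32×10^-6 m⁴; J_BC = π(0.0595)⁴/32 = 1.23×10^-6 m⁴; J_CD = π(0.0266)⁴/32 = 4.92×10^-8 m⁴.
θ = (T/G)·Σ L_i/J_i = (450.2/38.1×10⁹)·(0.304/1.32×10^-6 + 0.565/1.23×10^-6 + 0.209/4.92×10^-8) = 0.05838 rad.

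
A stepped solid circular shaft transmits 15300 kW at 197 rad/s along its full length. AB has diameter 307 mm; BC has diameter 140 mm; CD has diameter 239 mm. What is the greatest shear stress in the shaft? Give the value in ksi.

ω = 197 rad/s, so T = P/ω = 15300×10³ / 197.0 = 77660 N·m.
Under the same torque, τ_max = 16T/(πd³) is largest where d is smallest — segment BC (d = 140 mm).
τ_max = 16·77660/(π·(0.140)³) = 1.441×10^8 Pa.

20.9 ksi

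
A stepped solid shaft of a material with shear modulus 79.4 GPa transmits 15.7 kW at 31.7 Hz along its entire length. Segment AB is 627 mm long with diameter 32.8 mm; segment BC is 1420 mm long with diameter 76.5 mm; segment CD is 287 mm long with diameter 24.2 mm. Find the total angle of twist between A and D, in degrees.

0.823°

ω = 2π·31.7 = 199.2 rad/s, so T = P/ω = 15.7×10³ / 199.2 = 78.82 N·m.
J_AB = π(0.0328)⁴/32 = 1.14×10^-7 m⁴; J_BC = π(0.0765)⁴/32 = 3.36×10^-6 m⁴; J_CD = π(0.0242)⁴/32 = 3.37×10^-8 m⁴.
θ = (T/G)·Σ L_i/J_i = (78.82/79.4×10⁹)·(0.627/1.14×10^-7 + 1.42/3.36×10^-6 + 0.287/3.37×10^-8) = 0.01436 rad.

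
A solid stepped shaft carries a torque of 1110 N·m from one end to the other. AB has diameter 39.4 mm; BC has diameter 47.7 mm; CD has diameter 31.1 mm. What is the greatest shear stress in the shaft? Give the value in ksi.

Under the same torque, τ_max = 16T/(πd³) is largest where d is smallest — segment CD (d = 31.1 mm).
τ_max = 16·1110/(π·(0.0311)³) = 1.879×10^8 Pa.

27.3 ksi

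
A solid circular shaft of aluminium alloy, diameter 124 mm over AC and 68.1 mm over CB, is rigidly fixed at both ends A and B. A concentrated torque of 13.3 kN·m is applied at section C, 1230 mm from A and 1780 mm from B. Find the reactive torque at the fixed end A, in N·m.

Compatibility: T_A·a/J_AC = T_B·b/J_CB with T_A + T_B = T₀.
J_AC = 2.32×10^-5 m⁴, J_CB = 2.11×10^-6 m⁴, so T_A = T₀·(J_AC/a)/((J_AC/a)+(J_CB/b)) = 12510 N·m, T_B = 786.6 N·m.

12500 N·m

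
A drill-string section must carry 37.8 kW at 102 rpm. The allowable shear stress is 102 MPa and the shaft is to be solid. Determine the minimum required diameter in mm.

56.1 mm

ω = 2π·102/60 = 10.68 rad/s, so T = P/ω = 37.8×10³ / 10.68 = 3539 N·m.
For a solid shaft τ_max = 16T/(πd³), so d = (16T/(π τ_allow))^(1/3) = (16·3539/(π·1.02×10^8))^(1/3) = 0.05611 m.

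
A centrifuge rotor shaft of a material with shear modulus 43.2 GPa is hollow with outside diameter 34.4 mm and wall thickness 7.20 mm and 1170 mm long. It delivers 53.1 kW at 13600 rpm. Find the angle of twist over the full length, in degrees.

0.475°

ω = 2π·13600/60 = 1424 rad/s, so T = P/ω = 53.1×10³ / 1424 = 37.28 N·m.
J = π(d_o⁴ − d_i⁴)/32 = π(0.0344⁴ − 0.0200⁴)/32 = 1.218×10^-7 m⁴.
θ = T·L/(G·J) = 37.28 × 1.17 / (43.2×10⁹ × 1.218×10^-7) = 8.293×10^-3 rad.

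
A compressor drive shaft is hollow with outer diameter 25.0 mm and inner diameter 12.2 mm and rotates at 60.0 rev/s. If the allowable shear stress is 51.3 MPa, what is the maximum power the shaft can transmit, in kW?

56.0 kW

J = π(d_o⁴ − d_i⁴)/32 = π(0.0250⁴ − 0.0122⁴)/32 = 3.617×10^-8 m⁴.
T_max = τ_allow·J/r = 5.13×10^7 × 3.617×10^-8 / 0.0125 = 148.5 N·m.
ω = 2π·60.0 = 377.0 rad/s, so P_max = T_max·ω = 5.597×10^4 W.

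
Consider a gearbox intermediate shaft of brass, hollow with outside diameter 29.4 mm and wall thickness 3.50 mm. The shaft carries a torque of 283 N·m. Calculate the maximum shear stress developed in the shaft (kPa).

85500 kPa

J = π(d_o⁴ − d_i⁴)/32 = π(0.0294⁴ − 0.0224⁴)/32 = 4.863×10^-8 m⁴.
τ_max = T·r/J = 283.0 × 0.0147 / 4.863×10^-8 = 8.554×10^7 Pa.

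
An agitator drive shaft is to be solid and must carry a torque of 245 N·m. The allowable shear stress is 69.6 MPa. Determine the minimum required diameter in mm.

For a solid shaft τ_max = 16T/(πd³), so d = (16T/(π τ_allow))^(1/3) = (16·245.0/(π·6.96×10^7))^(1/3) = 0.02617 m.

26.2 mm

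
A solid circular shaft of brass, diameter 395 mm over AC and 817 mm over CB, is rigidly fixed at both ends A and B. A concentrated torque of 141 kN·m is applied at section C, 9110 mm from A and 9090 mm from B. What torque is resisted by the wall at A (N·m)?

7290 N·m

Compatibility: T_A·a/J_AC = T_B·b/J_CB with T_A + T_B = T₀.
J_AC = 2.39×10^-3 m⁴, J_CB = 0.0437 m⁴, so T_A = T₀·(J_AC/a)/((J_AC/a)+(J_CB/b)) = 7290 N·m, T_B = 133700 N·m.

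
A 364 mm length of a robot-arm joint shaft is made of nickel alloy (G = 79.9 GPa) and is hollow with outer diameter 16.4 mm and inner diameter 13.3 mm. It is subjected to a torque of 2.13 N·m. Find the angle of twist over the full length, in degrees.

0.138°

J = π(d_o⁴ − d_i⁴)/32 = π(0.0164⁴ − 0.0133⁴)/32 = 4.030×10^-9 m⁴.
θ = T·L/(G·J) = 2.130 × 0.364 / (79.9×10⁹ × 4.030×10^-9) = 2.408×10^-3 rad.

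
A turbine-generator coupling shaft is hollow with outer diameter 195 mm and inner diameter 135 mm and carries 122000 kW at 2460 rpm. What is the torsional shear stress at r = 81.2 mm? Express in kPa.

ω = 2π·2460/60 = 257.6 rad/s, so T = P/ω = 122000×10³ / 257.6 = 473600 N·m.
J = π(d_o⁴ − d_i⁴)/32 = π(0.195⁴ − 0.135⁴)/32 = 1.093×10^-4 m⁴.
Shear stress varies linearly with radius: τ = T·r/J = 473600 × 0.0812 / 1.093×10^-4 = 3.517×10^8 Pa.

352000 kPa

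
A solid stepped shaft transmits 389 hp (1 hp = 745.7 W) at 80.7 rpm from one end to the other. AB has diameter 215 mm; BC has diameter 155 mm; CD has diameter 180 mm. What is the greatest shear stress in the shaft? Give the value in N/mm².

ω = 2π·80.7/60 = 8.451 rad/s, so T = P/ω = 389×745.7 / 8.451 = 34330 N·m.
Under the same torque, τ_max = 16T/(πd³) is largest where d is smallest — segment BC (d = 155 mm).
τ_max = 16·34330/(π·(0.155)³) = 4.694×10^7 Pa.

46.9 N/mm²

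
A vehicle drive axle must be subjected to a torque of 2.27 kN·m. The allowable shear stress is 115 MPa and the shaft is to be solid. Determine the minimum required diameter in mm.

46.5 mm

For a solid shaft τ_max = 16T/(πd³), so d = (16T/(π τ_allow))^(1/3) = (16·2270/(π·1.15×10^8))^(1/3) = 0.04650 m.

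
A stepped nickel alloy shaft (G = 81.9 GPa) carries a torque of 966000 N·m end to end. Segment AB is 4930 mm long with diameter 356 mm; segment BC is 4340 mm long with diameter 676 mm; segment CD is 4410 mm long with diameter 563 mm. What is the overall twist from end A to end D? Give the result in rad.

0.0446 rad

J_AB = π(0.356)⁴/32 = 1.58×10^-3 m⁴; J_BC = π(0.676)⁴/32 = 0.0205 m⁴; J_CD = π(0.563)⁴/32 = 9.86×10^-3 m⁴.
θ = (T/G)·Σ L_i/J_i = (966000/81.9×10⁹)·(4.93/1.58×10^-3 + 4.34/0.0205 + 4.41/9.86×10^-3) = 0.04465 rad.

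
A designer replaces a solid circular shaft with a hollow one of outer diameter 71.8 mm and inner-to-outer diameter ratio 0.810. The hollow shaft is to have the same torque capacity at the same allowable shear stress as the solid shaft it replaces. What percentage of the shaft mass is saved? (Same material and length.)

Equal τ_max and T ⇒ the solid shaft needs d_s³ = d_o³(1−k⁴), so d_s = 71.8·(1−0.810⁴)^(1/3) = 59.52 mm.
Area ratio A_h/A_s = d_o²(1−k²)/d_s² = (1−k²)/(1−k⁴)^(2/3) = 0.5005.
Mass saving = 1 − 0.5005 = 49.9 %.

49.9 %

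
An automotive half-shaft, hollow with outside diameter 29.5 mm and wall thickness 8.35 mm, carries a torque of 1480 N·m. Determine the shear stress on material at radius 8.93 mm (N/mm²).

184 N/mm²

J = π(d_o⁴ − d_i⁴)/32 = π(0.0295⁴ − 0.0128⁴)/32 = 7.172×10^-8 m⁴.
Shear stress varies linearly with radius: τ = T·r/J = 1480 × 0.00893 / 7.172×10^-8 = 1.843×10^8 Pa.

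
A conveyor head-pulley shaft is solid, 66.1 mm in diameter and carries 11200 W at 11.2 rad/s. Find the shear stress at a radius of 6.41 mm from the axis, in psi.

ω = 11.2 rad/s, so T = P/ω = 11200 / 11.20 = 1000 N·m.
J = πd⁴/32 = π(0.0661)⁴/32 = 1.874×10^-6 m⁴.
Shear stress varies linearly with radius: τ = T·r/J = 1000 × 0.00641 / 1.874×10^-6 = 3.420×10^6 Pa.

496 psi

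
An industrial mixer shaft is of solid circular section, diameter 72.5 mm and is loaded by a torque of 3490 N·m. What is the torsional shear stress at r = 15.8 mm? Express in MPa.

20.3 MPa

J = πd⁴/32 = π(0.0725)⁴/32 = 2.712×10^-6 m⁴.
Shear stress varies linearly with radius: τ = T·r/J = 3490 × 0.0158 / 2.712×10^-6 = 2.033×10^7 Pa.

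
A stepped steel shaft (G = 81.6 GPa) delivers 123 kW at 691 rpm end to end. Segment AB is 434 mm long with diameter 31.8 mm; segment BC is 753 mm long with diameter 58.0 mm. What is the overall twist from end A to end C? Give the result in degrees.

5.97°

ω = 2π·691/60 = 72.36 rad/s, so T = P/ω = 123×10³ / 72.36 = 1700 N·m.
J_AB = π(0.0318)⁴/32 = 1.00×10^-7 m⁴; J_BC = π(0.0580)⁴/32 = 1.11×10^-6 m⁴.
θ = (T/G)·Σ L_i/J_i = (1700/81.6×10⁹)·(0.434/1.00×10^-7 + 0.753/1.11×10^-6) = 0.1042 rad.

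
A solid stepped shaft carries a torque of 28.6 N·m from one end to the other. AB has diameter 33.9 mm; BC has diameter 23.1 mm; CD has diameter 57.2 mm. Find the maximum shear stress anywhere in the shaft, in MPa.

Under the same torque, τ_max = 16T/(πd³) is largest where d is smallest — segment BC (d = 23.1 mm).
τ_max = 16·28.60/(π·(0.0231)³) = 1.182×10^7 Pa.

11.8 MPa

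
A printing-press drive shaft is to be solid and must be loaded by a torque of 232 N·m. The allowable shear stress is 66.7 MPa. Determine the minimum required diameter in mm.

For a solid shaft τ_max = 16T/(πd³), so d = (16T/(π τ_allow))^(1/3) = (16·232.0/(π·6.67×10^7))^(1/3) = 0.02607 m.

26.1 mm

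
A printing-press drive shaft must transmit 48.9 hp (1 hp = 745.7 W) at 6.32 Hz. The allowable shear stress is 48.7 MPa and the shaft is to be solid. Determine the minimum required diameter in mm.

ω = 2π·6.32 = 39.71 rad/s, so T = P/ω = 48.9×745.7 / 39.71 = 918.3 N·m.
For a solid shaft τ_max = 16T/(πd³), so d = (16T/(π τ_allow))^(1/3) = (16·918.3/(π·4.87×10^7))^(1/3) = 0.04579 m.

45.8 mm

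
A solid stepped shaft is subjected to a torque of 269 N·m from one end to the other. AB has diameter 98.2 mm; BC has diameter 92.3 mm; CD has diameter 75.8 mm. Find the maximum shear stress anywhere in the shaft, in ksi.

0.456 ksi

Under the same torque, τ_max = 16T/(πd³) is largest where d is smallest — segment CD (d = 75.8 mm).
τ_max = 16·269.0/(π·(0.0758)³) = 3.146×10^6 Pa.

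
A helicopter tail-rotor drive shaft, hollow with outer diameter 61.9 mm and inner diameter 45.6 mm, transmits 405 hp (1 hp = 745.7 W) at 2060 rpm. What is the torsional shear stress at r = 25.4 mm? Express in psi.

ω = 2π·2060/60 = 215.7 rad/s, so T = P/ω = 405×745.7 / 215.7 = 1400 N·m.
J = π(d_o⁴ − d_i⁴)/32 = π(0.0619⁴ − 0.0456⁴)/32 = 1.017×10^-6 m⁴.
Shear stress varies linearly with radius: τ = T·r/J = 1400 × 0.0254 / 1.017×10^-6 = 3.497×10^7 Pa.

5070 psi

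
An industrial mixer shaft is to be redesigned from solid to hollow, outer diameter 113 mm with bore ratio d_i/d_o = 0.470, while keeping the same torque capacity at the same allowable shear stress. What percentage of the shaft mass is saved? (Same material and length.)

19.4 %

Equal τ_max and T ⇒ the solid shaft needs d_s³ = d_o³(1−k⁴), so d_s = 113·(1−0.470⁴)^(1/3) = 111.1 mm.
Area ratio A_h/A_s = d_o²(1−k²)/d_s² = (1−k²)/(1−k⁴)^(2/3) = 0.8055.
Mass saving = 1 − 0.8055 = 19.4 %.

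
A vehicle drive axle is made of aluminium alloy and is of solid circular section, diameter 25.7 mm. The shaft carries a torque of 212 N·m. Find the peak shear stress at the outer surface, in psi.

J = πd⁴/32 = π(0.0257)⁴/32 = 4.283×10^-8 m⁴.
τ_max = T·r/J = 212.0 × 0.0129 / 4.283×10^-8 = 6.361×10^7 Pa.

9230 psi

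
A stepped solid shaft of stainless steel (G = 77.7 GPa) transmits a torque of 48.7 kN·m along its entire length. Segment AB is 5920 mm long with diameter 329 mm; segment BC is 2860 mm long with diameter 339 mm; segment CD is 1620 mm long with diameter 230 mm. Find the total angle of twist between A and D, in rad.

J_AB = π(0.329)⁴/32 = 1.15×10^-3 m⁴; J_BC = π(0.339)⁴/32 = 1.30×10^-3 m⁴; J_CD = π(0.230)⁴/32 = 2.75×10^-4 m⁴.
θ = (T/G)·Σ L_i/J_i = (48700/77.7×10⁹)·(5.92/1.15×10^-3 + 2.86/1.30×10^-3 + 1.62/2.75×10^-4) = 8.304×10^-3 rad.

0.00830 rad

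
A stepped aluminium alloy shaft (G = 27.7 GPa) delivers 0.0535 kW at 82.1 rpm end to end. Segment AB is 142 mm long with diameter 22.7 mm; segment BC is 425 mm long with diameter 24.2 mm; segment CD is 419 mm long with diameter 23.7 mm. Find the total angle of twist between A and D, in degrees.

ω = 2π·82.1/60 = 8.597 rad/s, so T = P/ω = 0.0535×10³ / 8.597 = 6.223 N·m.
J_AB = π(0.0227)⁴/32 = 2.61×10^-8 m⁴; J_BC = π(0.0242)⁴/32 = 3.37×10^-8 m⁴; J_CD = π(0.0237)⁴/32 = 3.10×10^-8 m⁴.
θ = (T/G)·Σ L_i/J_i = (6.223/27.7×10⁹)·(0.142/2.61×10^-8 + 0.425/3.37×10^-8 + 0.419/3.10×10^-8) = 7.098×10^-3 rad.

0.407°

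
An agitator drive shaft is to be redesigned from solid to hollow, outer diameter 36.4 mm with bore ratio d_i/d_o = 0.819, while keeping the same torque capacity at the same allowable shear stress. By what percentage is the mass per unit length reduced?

Equal τ_max and T ⇒ the solid shaft needs d_s³ = d_o³(1−k⁴), so d_s = 36.4·(1−0.819⁴)^(1/3) = 29.82 mm.
Area ratio A_h/A_s = d_o²(1−k²)/d_s² = (1−k²)/(1−k⁴)^(2/3) = 0.4904.
Mass saving = 1 − 0.4904 = 51.0 %.

51.0 %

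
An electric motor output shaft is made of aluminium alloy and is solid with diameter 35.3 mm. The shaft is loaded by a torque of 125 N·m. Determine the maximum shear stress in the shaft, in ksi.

J = πd⁴/32 = π(0.0353)⁴/32 = 1.524×10^-7 m⁴.
τ_max = T·r/J = 125.0 × 0.0176 / 1.524×10^-7 = 1.447×10^7 Pa.

2.10 ksi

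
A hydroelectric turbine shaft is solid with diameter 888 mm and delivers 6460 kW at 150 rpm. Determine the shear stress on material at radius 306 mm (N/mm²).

ω = 2π·150/60 = 15.71 rad/s, so T = P/ω = 6460×10³ / 15.71 = 411300 N·m.
J = πd⁴/32 = π(0.888)⁴/32 = 0.06105 m⁴.
Shear stress varies linearly with radius: τ = T·r/J = 411300 × 0.306 / 0.06105 = 2.061×10^6 Pa.

2.06 N/mm²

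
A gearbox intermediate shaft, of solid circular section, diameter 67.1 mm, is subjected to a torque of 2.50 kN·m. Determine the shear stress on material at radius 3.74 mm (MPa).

4.70 MPa

J = πd⁴/32 = π(0.0671)⁴/32 = 1.990×10^-6 m⁴.
Shear stress varies linearly with radius: τ = T·r/J = 2500 × 0.00374 / 1.990×10^-6 = 4.698×10^6 Pa.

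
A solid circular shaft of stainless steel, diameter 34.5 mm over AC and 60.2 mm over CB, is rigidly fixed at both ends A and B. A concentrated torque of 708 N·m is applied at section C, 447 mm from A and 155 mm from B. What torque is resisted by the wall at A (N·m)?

Compatibility: T_A·a/J_AC = T_B·b/J_CB with T_A + T_B = T₀.
J_AC = 1.39×10^-7 m⁴, J_CB = 1.29×10^-6 m⁴, so T_A = T₀·(J_AC/a)/((J_AC/a)+(J_CB/b)) = 25.53 N·m, T_B = 682.5 N·m.

25.5 N·m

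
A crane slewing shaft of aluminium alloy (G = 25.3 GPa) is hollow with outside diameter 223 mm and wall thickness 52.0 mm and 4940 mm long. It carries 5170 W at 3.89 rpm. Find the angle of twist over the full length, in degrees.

ω = 2π·3.89/60 = 0.4074 rad/s, so T = P/ω = 5170 / 0.4074 = 12690 N·m.
J = π(d_o⁴ − d_i⁴)/32 = π(0.223⁴ − 0.119⁴)/32 = 2.231×10^-4 m⁴.
θ = T·L/(G·J) = 12690 × 4.94 / (25.3×10⁹ × 2.231×10^-4) = 0.01111 rad.

0.636°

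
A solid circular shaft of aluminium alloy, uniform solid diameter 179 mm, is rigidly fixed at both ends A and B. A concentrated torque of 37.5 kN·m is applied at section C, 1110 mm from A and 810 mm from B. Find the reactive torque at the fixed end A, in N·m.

15800 N·m

With uniform GJ and both ends fixed, compatibility θ_AC = θ_CB gives T_A·a = T_B·b, together with T_A + T_B = T₀.
T_A = T₀·b/(a+b) = 37500·810/1920 = 15820 N·m; T_B = 21680 N·m.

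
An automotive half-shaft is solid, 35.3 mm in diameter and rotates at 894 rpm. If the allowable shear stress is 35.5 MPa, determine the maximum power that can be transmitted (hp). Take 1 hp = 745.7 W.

J = πd⁴/32 = π(0.0353)⁴/32 = 1.524×10^-7 m⁴.
T_max = τ_allow·J/r = 3.55×10^7 × 1.524×10^-7 / 0.0176 = 306.6 N·m.
ω = 2π·894/60 = 93.62 rad/s, so P_max = T_max·ω = 2.870×10^4 W.

38.5 hp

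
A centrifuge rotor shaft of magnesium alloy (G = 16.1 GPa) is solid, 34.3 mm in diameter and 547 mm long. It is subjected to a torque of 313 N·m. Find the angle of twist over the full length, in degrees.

J = πd⁴/32 = π(0.0343)⁴/32 = 1.359×10^-7 m⁴.
θ = T·L/(G·J) = 313.0 × 0.547 / (16.1×10⁹ × 1.359×10^-7) = 0.07826 rad.

4.48°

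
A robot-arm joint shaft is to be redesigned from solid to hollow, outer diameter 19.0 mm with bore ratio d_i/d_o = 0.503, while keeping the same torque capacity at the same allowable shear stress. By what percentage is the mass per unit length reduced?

21.9 %

Equal τ_max and T ⇒ the solid shaft needs d_s³ = d_o³(1−k⁴), so d_s = 19.0·(1−0.503⁴)^(1/3) = 18.59 mm.
Area ratio A_h/A_s = d_o²(1−k²)/d_s² = (1−k²)/(1−k⁴)^(2/3) = 0.7807.
Mass saving = 1 − 0.7807 = 21.9 %.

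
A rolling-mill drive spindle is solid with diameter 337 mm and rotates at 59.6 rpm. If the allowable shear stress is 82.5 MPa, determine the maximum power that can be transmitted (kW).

3870 kW

J = πd⁴/32 = π(0.337)⁴/32 = 1.266×10^-3 m⁴.
T_max = τ_allow·J/r = 8.25×10^7 × 1.266×10^-3 / 0.169 = 620000 N·m.
ω = 2π·59.6/60 = 6.241 rad/s, so P_max = T_max·ω = 3.869×10^6 W.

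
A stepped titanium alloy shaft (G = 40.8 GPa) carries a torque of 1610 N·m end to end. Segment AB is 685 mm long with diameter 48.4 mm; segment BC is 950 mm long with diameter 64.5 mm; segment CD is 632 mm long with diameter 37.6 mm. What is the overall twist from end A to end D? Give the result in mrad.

199 mrad

J_AB = π(0.0484)⁴/32 = 5.39×10^-7 m⁴; J_BC = π(0.0645)⁴/32 = 1.70×10^-6 m⁴; J_CD = π(0.0376)⁴/32 = 1.96×10^-7 m⁴.
θ = (T/G)·Σ L_i/J_i = (1610/40.8×10⁹)·(0.685/5.39×10^-7 + 0.950/1.70×10^-6 + 0.632/1.96×10^-7) = 0.1993 rad.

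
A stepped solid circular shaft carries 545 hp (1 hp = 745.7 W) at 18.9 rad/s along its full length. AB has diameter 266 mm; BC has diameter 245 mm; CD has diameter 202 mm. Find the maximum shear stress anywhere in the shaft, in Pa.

1.33e7 Pa

ω = 18.9 rad/s, so T = P/ω = 545×745.7 / 18.90 = 21500 N·m.
Under the same torque, τ_max = 16T/(πd³) is largest where d is smallest — segment CD (d = 202 mm).
τ_max = 16·21500/(π·(0.202)³) = 1.329×10^7 Pa.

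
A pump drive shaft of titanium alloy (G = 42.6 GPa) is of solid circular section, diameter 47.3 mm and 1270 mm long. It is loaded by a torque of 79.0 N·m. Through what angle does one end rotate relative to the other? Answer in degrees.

J = πd⁴/32 = π(0.0473)⁴/32 = 4.914×10^-7 m⁴.
θ = T·L/(G·J) = 79.00 × 1.27 / (42.6×10⁹ × 4.914×10^-7) = 4.793×10^-3 rad.

0.275°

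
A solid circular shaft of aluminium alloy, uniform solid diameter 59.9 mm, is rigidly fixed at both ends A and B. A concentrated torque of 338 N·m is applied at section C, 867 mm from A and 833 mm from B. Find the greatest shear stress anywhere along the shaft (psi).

592 psi

With uniform GJ and both ends fixed, compatibility θ_AC = θ_CB gives T_A·a = T_B·b, together with T_A + T_B = T₀.
T_A = T₀·b/(a+b) = 338.0·833/1700 = 165.6 N·m; T_B = 172.4 N·m.
τ in each portion: τ_AC = 3.92×10^6 Pa, τ_CB = 4.08×10^6 Pa; maximum is in CB.
τ_max = T_CB·r/J = 172.4·0.0300/1.26×10^-6 = 4.085×10^6 Pa.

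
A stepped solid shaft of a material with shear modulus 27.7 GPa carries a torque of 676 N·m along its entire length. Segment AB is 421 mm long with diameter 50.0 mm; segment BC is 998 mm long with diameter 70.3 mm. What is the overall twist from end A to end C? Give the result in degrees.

1.54°

J_AB = π(0.0500)⁴/32 = 6.14×10^-7 m⁴; J_BC = π(0.0703)⁴/32 = 2.40×10^-6 m⁴.
θ = (T/G)·Σ L_i/J_i = (676.0/27.7×10⁹)·(0.421/6.14×10^-7 + 0.998/2.40×10^-6) = 0.02690 rad.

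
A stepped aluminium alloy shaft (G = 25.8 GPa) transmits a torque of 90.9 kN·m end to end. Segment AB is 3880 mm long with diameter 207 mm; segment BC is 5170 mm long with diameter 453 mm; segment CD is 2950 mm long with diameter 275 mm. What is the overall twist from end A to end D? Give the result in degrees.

J_AB = π(0.207)⁴/32 = 1.80×10^-4 m⁴; J_BC = π(0.453)⁴/32 = 4.13×10^-3 m⁴; J_CD = π(0.275)⁴/32 = 5.61×10^-4 m⁴.
θ = (T/G)·Σ L_i/J_i = (90900/25.8×10⁹)·(3.88/1.80×10^-4 + 5.17/4.13×10^-3 + 2.95/5.61×10^-4) = 0.09876 rad.

5.66°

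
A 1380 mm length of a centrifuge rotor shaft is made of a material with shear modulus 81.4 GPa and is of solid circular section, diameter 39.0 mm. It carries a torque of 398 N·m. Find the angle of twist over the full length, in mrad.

29.7 mrad

J = πd⁴/32 = π(0.0390)⁴/32 = 2.271×10^-7 m⁴.
θ = T·L/(G·J) = 398.0 × 1.38 / (81.4×10⁹ × 2.271×10^-7) = 0.02971 rad.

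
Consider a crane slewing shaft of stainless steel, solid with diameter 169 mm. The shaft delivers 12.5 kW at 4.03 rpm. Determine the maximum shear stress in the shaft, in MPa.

31.3 MPa

ω = 2π·4.03/60 = 0.4220 rad/s, so T = P/ω = 12.5×10³ / 0.4220 = 29620 N·m.
J = πd⁴/32 = π(0.169)⁴/32 = 8.008×10^-5 m⁴.
τ_max = T·r/J = 29620 × 0.0845 / 8.008×10^-5 = 3.125×10^7 Pa.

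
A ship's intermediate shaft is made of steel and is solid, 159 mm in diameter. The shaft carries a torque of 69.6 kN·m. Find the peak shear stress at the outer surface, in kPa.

88200 kPa

J = πd⁴/32 = π(0.159)⁴/32 = 6.275×10^-5 m⁴.
τ_max = T·r/J = 69600 × 0.0795 / 6.275×10^-5 = 8.818×10^7 Pa.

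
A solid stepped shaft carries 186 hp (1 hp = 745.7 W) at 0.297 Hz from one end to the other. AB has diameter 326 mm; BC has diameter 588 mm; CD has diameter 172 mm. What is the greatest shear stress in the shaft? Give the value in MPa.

74.4 MPa

ω = 2π·0.297 = 1.866 rad/s, so T = P/ω = 186×745.7 / 1.866 = 74330 N·m.
Under the same torque, τ_max = 16T/(πd³) is largest where d is smallest — segment CD (d = 172 mm).
τ_max = 16·74330/(π·(0.172)³) = 7.439×10^7 Pa.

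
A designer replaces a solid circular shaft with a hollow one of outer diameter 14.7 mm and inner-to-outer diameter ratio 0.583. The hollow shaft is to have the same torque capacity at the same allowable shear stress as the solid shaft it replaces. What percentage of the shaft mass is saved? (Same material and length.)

28.4 %

Equal τ_max and T ⇒ the solid shaft needs d_s³ = d_o³(1−k⁴), so d_s = 14.7·(1−0.583⁴)^(1/3) = 14.11 mm.
Area ratio A_h/A_s = d_o²(1−k²)/d_s² = (1−k²)/(1−k⁴)^(2/3) = 0.7164.
Mass saving = 1 − 0.7164 = 28.4 %.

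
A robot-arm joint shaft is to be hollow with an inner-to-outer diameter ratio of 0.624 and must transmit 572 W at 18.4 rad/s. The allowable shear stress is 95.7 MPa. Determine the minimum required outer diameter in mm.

ω = 18.4 rad/s, so T = P/ω = 572 / 18.40 = 31.09 N·m.
For a hollow shaft with d_i/d_o = 0.624: τ_max = 16T/(π d_o³ (1−k⁴)), so d_o = [16T/(π τ_allow (1−k⁴))]^(1/3) = [16·31.09/(π·9.57×10^7·0.8484)]^(1/3) = 0.01249 m.

12.5 mm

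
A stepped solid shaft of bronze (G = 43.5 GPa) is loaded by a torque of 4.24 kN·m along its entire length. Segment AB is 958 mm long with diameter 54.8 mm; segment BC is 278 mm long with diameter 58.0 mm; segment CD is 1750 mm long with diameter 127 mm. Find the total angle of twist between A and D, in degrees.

7.82°

J_AB = π(0.0548)⁴/32 = 8.85×10^-7 m⁴; J_BC = π(0.0580)⁴/32 = 1.11×10^-6 m⁴; J_CD = π(0.127)⁴/32 = 2.55×10^-5 m⁴.
θ = (T/G)·Σ L_i/J_i = (4240/43.5×10⁹)·(0.958/8.85×10^-7 + 0.278/1.11×10^-6 + 1.75/2.55×10^-5) = 0.1365 rad.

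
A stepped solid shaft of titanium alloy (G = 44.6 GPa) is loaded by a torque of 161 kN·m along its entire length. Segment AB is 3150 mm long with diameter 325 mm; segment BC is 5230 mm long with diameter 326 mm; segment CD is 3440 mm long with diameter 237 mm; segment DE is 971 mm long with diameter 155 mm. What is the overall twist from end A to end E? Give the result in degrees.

7.41°

J_AB = π(0.325)⁴/32 = 1.10×10^-3 m⁴; J_BC = π(0.326)⁴/32 = 1.11×10^-3 m⁴; J_CD = π(0.237)⁴/32 = 3.10×10^-4 m⁴; J_DE = π(0.155)⁴/32 = 5.67×10^-5 m⁴.
θ = (T/G)·Σ L_i/J_i = (161000/44.6×10⁹)·(3.15/1.10×10^-3 + 5.23/1.11×10^-3 + 3.44/3.10×10^-4 + 0.971/5.67×10^-5) = 0.1294 rad.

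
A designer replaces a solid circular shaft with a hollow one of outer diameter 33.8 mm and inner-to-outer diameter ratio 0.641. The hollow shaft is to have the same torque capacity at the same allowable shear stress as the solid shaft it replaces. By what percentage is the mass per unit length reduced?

Equal τ_max and T ⇒ the solid shaft needs d_s³ = d_o³(1−k⁴), so d_s = 33.8·(1−0.641⁴)^(1/3) = 31.78 mm.
Area ratio A_h/A_s = d_o²(1−k²)/d_s² = (1−k²)/(1−k⁴)^(2/3) = 0.6664.
Mass saving = 1 − 0.6664 = 33.4 %.

33.4 %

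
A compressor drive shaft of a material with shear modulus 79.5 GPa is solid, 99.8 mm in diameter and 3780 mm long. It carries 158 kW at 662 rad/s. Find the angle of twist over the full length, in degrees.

0.0668°

ω = 662 rad/s, so T = P/ω = 158×10³ / 662.0 = 238.7 N·m.
J = πd⁴/32 = π(0.0998)⁴/32 = 9.739×10^-6 m⁴.
θ = T·L/(G·J) = 238.7 × 3.78 / (79.5×10⁹ × 9.739×10^-6) = 1.165×10^-3 rad.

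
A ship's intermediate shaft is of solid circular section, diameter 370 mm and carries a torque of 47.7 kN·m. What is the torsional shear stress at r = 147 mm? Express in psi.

553 psi

J = πd⁴/32 = π(0.370)⁴/32 = 1.840×10^-3 m⁴.
Shear stress varies linearly with radius: τ = T·r/J = 47700 × 0.147 / 1.840×10^-3 = 3.811×10^6 Pa.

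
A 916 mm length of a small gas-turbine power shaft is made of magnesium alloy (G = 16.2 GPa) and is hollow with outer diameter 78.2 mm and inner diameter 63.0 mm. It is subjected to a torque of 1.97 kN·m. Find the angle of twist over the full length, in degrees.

3.00°

J = π(d_o⁴ − d_i⁴)/32 = π(0.0782⁴ − 0.0630⁴)/32 = 2.125×10^-6 m⁴.
θ = T·L/(G·J) = 1970 × 0.916 / (16.2×10⁹ × 2.125×10^-6) = 0.05242 rad.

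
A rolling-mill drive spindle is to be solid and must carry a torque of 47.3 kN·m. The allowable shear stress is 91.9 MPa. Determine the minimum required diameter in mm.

138 mm

For a solid shaft τ_max = 16T/(πd³), so d = (16T/(π τ_allow))^(1/3) = (16·47300/(π·9.19×10^7))^(1/3) = 0.1379 m.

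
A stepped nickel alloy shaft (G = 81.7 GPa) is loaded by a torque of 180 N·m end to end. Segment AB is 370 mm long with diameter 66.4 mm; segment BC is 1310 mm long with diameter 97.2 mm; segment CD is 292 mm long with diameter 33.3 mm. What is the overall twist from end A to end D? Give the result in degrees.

0.349°

J_AB = π(0.0664)⁴/32 = 1.91×10^-6 m⁴; J_BC = π(0.0972)⁴/32 = 8.76×10^-6 m⁴; J_CD = π(0.0333)⁴/32 = 1.21×10^-7 m⁴.
θ = (T/G)·Σ L_i/J_i = (180.0/81.7×10⁹)·(0.370/1.91×10^-6 + 1.31/8.76×10^-6 + 0.292/1.21×10^-7) = 6.086×10^-3 rad.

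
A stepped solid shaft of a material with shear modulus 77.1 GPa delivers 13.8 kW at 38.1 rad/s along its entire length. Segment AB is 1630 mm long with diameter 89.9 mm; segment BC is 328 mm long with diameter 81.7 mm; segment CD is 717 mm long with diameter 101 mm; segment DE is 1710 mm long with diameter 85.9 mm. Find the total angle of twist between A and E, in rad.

ω = 38.1 rad/s, so T = P/ω = 13.8×10³ / 38.10 = 362.2 N·m.
J_AB = π(0.0899)⁴/32 = 6.41×10^-6 m⁴; J_BC = π(0.0817)⁴/32 = 4.37×10^-6 m⁴; J_CD = π(0.101)⁴/32 = 1.02×10^-5 m⁴; J_DE = π(0.0859)⁴/32 = 5.35×10^-6 m⁴.
θ = (T/G)·Σ L_i/J_i = (362.2/77.1×10⁹)·(1.63/6.41×10^-6 + 0.328/4.37×10^-6 + 0.717/1.02×10^-5 + 1.71/5.35×10^-6) = 3.379×10^-3 rad.

0.00338 rad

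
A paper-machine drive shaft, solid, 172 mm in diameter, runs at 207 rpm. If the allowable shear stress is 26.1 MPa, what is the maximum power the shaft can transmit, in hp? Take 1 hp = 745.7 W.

758 hp

J = πd⁴/32 = π(0.172)⁴/32 = 8.592×10^-5 m⁴.
T_max = τ_allow·J/r = 2.61×10^7 × 8.592×10^-5 / 0.0860 = 26080 N·m.
ω = 2π·207/60 = 21.68 rad/s, so P_max = T_max·ω = 5.653×10^5 W.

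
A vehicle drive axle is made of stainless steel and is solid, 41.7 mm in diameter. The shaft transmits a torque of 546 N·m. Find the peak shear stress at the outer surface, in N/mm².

J = πd⁴/32 = π(0.0417)⁴/32 = 2.969×10^-7 m⁴.
τ_max = T·r/J = 546.0 × 0.0209 / 2.969×10^-7 = 3.835×10^7 Pa.

38.3 N/mm²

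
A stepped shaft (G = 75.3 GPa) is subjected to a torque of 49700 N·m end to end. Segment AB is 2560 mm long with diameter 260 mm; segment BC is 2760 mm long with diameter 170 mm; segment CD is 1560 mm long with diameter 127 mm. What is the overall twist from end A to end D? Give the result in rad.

J_AB = π(0.260)⁴/32 = 4.49×10^-4 m⁴; J_BC = π(0.170)⁴/32 = 8.20×10^-5 m⁴; J_CD = π(0.127)⁴/32 = 2.55×10^-5 m⁴.
θ = (T/G)·Σ L_i/J_i = (49700/75.3×10⁹)·(2.56/4.49×10^-4 + 2.76/8.20×10^-5 + 1.56/2.55×10^-5) = 0.06630 rad.

0.0663 rad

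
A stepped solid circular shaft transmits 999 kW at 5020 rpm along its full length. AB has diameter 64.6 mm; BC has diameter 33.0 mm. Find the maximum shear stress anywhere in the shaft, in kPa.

ω = 2π·5020/60 = 525.7 rad/s, so T = P/ω = 999×10³ / 525.7 = 1900 N·m.
Under the same torque, τ_max = 16T/(πd³) is largest where d is smallest — segment BC (d = 33.0 mm).
τ_max = 16·1900/(π·(0.0330)³) = 2.693×10^8 Pa.

269000 kPa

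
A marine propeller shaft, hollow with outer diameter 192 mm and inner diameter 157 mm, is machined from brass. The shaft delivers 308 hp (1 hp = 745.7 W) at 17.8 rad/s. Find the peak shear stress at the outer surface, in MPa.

ω = 17.8 rad/s, so T = P/ω = 308×745.7 / 17.80 = 12900 N·m.
J = π(d_o⁴ − d_i⁴)/32 = π(0.192⁴ − 0.157⁴)/32 = 7.377×10^-5 m⁴.
τ_max = T·r/J = 12900 × 0.0960 / 7.377×10^-5 = 1.679×10^7 Pa.

16.8 MPa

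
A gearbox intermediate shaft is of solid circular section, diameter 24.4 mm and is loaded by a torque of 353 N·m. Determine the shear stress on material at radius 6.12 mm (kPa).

J = πd⁴/32 = π(0.0244)⁴/32 = 3.480×10^-8 m⁴.
Shear stress varies linearly with radius: τ = T·r/J = 353.0 × 0.00612 / 3.480×10^-8 = 6.208×10^7 Pa.

62100 kPa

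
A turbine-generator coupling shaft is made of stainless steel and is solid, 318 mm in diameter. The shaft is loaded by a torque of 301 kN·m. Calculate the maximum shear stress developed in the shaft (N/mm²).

J = πd⁴/32 = π(0.318)⁴/32 = 1.004×10^-3 m⁴.
τ_max = T·r/J = 301000 × 0.159 / 1.004×10^-3 = 4.767×10^7 Pa.

47.7 N/mm²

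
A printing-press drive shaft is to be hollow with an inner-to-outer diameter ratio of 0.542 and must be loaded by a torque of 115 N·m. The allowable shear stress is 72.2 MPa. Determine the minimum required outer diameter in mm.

For a hollow shaft with d_i/d_o = 0.542: τ_max = 16T/(π d_o³ (1−k⁴)), so d_o = [16T/(π τ_allow (1−k⁴))]^(1/3) = [16·115.0/(π·7.22×10^7·0.9137)]^(1/3) = 0.02071 m.

20.7 mm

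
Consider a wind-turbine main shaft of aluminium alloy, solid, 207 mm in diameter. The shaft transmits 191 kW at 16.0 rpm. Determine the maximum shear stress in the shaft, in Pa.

6.55e7 Pa

ω = 2π·16.0/60 = 1.676 rad/s, so T = P/ω = 191×10³ / 1.676 = 114000 N·m.
J = πd⁴/32 = π(0.207)⁴/32 = 1.803×10^-4 m⁴.
τ_max = T·r/J = 114000 × 0.103 / 1.803×10^-4 = 6.546×10^7 Pa.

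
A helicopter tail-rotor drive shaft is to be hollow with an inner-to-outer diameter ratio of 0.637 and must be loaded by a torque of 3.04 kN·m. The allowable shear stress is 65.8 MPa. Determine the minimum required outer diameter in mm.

65.6 mm

For a hollow shaft with d_i/d_o = 0.637: τ_max = 16T/(π d_o³ (1−k⁴)), so d_o = [16T/(π τ_allow (1−k⁴))]^(1/3) = [16·3040/(π·6.58×10^7·0.8354)]^(1/3) = 0.06555 m.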